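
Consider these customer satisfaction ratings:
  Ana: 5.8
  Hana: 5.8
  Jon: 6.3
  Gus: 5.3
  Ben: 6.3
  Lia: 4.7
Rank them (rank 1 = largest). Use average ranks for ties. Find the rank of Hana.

3.5

Sorted (descending): 6.3, 6.3, 5.8, 5.8, 5.3, 4.7
The 2 values of 6.3 occupy positions 1–2 → average rank (1+2)/2 = 1.5.
The 2 values of 5.8 occupy positions 3–4 → average rank (3+4)/2 = 3.5.
Hana has value 5.8 → rank 3.5.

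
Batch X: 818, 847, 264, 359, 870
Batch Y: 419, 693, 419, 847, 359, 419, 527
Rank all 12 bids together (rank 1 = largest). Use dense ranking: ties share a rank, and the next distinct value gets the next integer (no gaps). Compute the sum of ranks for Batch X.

Sorted (descending): 870, 847, 847, 818, 693, 527, 419, 419, 419, 359, 359, 264
The 2 values of 847 share dense rank 2.
The 3 values of 419 share dense rank 6.
The 2 values of 359 share dense rank 7.
Remaining distinct values take the next consecutive integers.
Batch X values → pooled ranks: 818→3, 847→2, 264→8, 359→7, 870→1
Rank sum = 3 + 2 + 8 + 7 + 1 = 21

21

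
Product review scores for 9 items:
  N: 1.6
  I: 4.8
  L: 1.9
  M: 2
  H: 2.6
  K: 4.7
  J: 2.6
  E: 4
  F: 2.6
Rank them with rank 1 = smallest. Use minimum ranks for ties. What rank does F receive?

Sorted (ascending): 1.6, 1.9, 2, 2.6, 2.6, 2.6, 4, 4.7, 4.8
The 3 values of 2.6 occupy positions 4–6 → each gets rank 4.
F has value 2.6 → rank 4.

4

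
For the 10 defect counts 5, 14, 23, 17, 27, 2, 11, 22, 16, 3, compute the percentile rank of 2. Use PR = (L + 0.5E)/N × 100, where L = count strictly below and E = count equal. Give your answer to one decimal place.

5.0

N = 10.
Strictly below 2: 0. Equal to 2: 1.
PR = (0 + 0.5·1)/10 × 100 = 5.0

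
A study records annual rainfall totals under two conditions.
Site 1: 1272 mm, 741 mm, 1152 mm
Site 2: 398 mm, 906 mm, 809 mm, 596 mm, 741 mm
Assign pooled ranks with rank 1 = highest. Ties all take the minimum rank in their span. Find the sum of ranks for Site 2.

27

Sorted (descending): 1272, 1152, 906, 809, 741, 741, 596, 398
The 2 values of 741 occupy positions 5–6 → each gets rank 5.
Site 2 values → pooled ranks: 398→8, 906→3, 809→4, 596→7, 741→5
Rank sum = 8 + 3 + 4 + 7 + 5 = 27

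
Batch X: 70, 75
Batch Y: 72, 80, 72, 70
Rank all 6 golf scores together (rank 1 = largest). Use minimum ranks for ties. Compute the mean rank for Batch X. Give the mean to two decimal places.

Sorted (descending): 80, 75, 72, 72, 70, 70
The 2 values of 72 occupy positions 3–4 → each gets rank 3.
The 2 values of 70 occupy positions 5–6 → each gets rank 5.
Batch X values → pooled ranks: 70→5, 75→2
Mean rank = (5 + 2) / 2 = 3.50

3.50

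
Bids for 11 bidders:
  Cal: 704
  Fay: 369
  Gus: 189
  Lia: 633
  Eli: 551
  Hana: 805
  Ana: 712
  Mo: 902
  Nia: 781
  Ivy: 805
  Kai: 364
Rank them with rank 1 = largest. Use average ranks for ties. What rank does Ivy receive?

Sorted (descending): 902, 805, 805, 781, 712, 704, 633, 551, 369, 364, 189
The 2 values of 805 occupy positions 2–3 → average rank (2+3)/2 = 2.5.
Ivy has value 805 → rank 2.5.

2.5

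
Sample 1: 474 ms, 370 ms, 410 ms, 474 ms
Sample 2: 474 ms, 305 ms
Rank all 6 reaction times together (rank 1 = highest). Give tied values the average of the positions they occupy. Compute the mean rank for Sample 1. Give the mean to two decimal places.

Sorted (descending): 474, 474, 474, 410, 370, 305
The 3 values of 474 occupy positions 1–3 → average rank 2.
Sample 1 values → pooled ranks: 474→2, 370→5, 410→4, 474→2
Mean rank = (2 + 5 + 4 + 2) / 4 = 3.25

3.25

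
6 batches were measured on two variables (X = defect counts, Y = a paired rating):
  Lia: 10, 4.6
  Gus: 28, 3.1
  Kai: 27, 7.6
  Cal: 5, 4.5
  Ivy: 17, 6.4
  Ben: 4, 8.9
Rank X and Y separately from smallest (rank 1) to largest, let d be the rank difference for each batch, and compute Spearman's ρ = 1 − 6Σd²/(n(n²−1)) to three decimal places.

Ranks of variable 1: 3, 6, 5, 2, 4, 1
Ranks of variable 2: 3, 1, 5, 2, 4, 6
d = r₁ − r₂: 0, 5, 0, 0, 0, -5
d²: 0, 25, 0, 0, 0, 25; Σd² = 50
ρ = 1 − 6·50/(6·35) = 1 − 300/210 = -0.429

-0.429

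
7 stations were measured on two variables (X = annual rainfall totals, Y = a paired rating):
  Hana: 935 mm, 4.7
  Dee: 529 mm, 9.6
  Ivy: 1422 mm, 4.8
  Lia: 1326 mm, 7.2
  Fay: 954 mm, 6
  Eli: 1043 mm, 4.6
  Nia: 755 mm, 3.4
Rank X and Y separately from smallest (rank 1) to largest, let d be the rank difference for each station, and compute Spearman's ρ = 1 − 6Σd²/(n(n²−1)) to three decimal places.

Ranks of variable 1: 3, 1, 7, 6, 4, 5, 2
Ranks of variable 2: 3, 7, 4, 6, 5, 2, 1
d = r₁ − r₂: 0, -6, 3, 0, -1, 3, 1
d²: 0, 36, 9, 0, 1, 9, 1; Σd² = 56
ρ = 1 − 6·56/(7·48) = 1 − 336/336 = 0.000

0.000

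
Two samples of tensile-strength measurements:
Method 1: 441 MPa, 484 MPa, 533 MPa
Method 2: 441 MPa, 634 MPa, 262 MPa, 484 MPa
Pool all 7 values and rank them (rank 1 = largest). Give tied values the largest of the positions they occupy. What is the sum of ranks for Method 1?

12

Sorted (descending): 634, 533, 484, 484, 441, 441, 262
The 2 values of 484 occupy positions 3–4 → each gets rank 4.
The 2 values of 441 occupy positions 5–6 → each gets rank 6.
Method 1 values → pooled ranks: 441→6, 484→4, 533→2
Rank sum = 6 + 4 + 2 = 12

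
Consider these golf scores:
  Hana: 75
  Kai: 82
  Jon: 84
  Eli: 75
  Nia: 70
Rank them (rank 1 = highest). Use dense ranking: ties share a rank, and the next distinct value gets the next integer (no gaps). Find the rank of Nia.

4

Sorted (descending): 84, 82, 75, 75, 70
The 2 values of 75 share dense rank 3.
Remaining distinct values take the next consecutive integers.
Nia has value 70 → rank 4.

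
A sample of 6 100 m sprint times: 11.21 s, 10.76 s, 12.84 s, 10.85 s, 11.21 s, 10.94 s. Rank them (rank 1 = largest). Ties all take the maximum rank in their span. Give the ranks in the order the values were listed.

3, 6, 1, 5, 3, 4

Sorted (descending): 12.84, 11.21, 11.21, 10.94, 10.85, 10.76
The 2 values of 11.21 occupy positions 2–3 → each gets rank 3.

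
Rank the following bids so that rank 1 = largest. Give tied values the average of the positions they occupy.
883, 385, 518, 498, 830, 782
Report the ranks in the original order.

1, 6, 4, 5, 2, 3

Sorted (descending): 883, 830, 782, 518, 498, 385
No ties — each value takes its position as its rank.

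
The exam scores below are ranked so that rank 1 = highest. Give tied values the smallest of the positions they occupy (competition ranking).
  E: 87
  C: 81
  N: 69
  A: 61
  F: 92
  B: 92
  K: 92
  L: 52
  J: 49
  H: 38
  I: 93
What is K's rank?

2

Sorted (descending): 93, 92, 92, 92, 87, 81, 69, 61, 52, 49, 38
The 3 values of 92 occupy positions 2–4 → each gets rank 2.
K has value 92 → rank 2.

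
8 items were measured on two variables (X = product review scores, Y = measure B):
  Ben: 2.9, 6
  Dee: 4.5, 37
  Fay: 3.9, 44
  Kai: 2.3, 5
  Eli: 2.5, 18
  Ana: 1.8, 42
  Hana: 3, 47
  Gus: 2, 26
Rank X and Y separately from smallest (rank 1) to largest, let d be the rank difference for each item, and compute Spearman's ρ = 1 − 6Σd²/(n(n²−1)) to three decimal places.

0.333

Ranks of variable 1: 5, 8, 7, 3, 4, 1, 6, 2
Ranks of variable 2: 2, 5, 7, 1, 3, 6, 8, 4
d = r₁ − r₂: 3, 3, 0, 2, 1, -5, -2, -2
d²: 9, 9, 0, 4, 1, 25, 4, 4; Σd² = 56
ρ = 1 − 6·56/(8·63) = 1 − 336/504 = 0.333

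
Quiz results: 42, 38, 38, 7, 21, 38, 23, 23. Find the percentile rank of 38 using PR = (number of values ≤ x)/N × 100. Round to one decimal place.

87.5

N = 8.
Strictly below 38: 4. Equal to 38: 3.
PR = 7/8 × 100 = 87.5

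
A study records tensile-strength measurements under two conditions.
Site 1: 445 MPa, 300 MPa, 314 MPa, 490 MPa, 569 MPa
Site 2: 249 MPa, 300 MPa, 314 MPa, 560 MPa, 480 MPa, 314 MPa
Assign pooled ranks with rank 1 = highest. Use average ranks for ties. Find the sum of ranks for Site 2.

40.5

Sorted (descending): 569, 560, 490, 480, 445, 314, 314, 314, 300, 300, 249
The 3 values of 314 occupy positions 6–8 → average rank 7.
The 2 values of 300 occupy positions 9–10 → average rank (9+10)/2 = 9.5.
Site 2 values → pooled ranks: 249→11, 300→9.5, 314→7, 560→2, 480→4, 314→7
Rank sum = 11 + 9.5 + 7 + 2 + 4 + 7 = 40.5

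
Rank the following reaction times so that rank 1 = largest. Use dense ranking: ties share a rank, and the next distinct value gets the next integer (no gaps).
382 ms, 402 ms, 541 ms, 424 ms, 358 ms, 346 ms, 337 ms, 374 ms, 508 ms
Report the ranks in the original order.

5, 4, 1, 3, 7, 8, 9, 6, 2

Sorted (descending): 541, 508, 424, 402, 382, 374, 358, 346, 337
No ties — each value takes its position as its rank.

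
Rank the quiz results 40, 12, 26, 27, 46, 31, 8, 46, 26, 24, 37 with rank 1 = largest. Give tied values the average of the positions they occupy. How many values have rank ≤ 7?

6

Sorted (descending): 46, 46, 40, 37, 31, 27, 26, 26, 24, 12, 8
The 2 values of 46 occupy positions 1–2 → average rank (1+2)/2 = 1.5.
The 2 values of 26 occupy positions 7–8 → average rank (7+8)/2 = 7.5.
Ranks ≤ 7: {1.5, 1.5, 3, 4, 5, 6} → 6 values.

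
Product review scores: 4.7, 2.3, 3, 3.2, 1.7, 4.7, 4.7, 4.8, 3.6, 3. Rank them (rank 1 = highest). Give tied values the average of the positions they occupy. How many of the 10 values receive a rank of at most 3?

4

Sorted (descending): 4.8, 4.7, 4.7, 4.7, 3.6, 3.2, 3, 3, 2.3, 1.7
The 3 values of 4.7 occupy positions 2–4 → average rank 3.
The 2 values of 3 occupy positions 7–8 → average rank (7+8)/2 = 7.5.
Ranks ≤ 3: {1, 3, 3, 3} → 4 values.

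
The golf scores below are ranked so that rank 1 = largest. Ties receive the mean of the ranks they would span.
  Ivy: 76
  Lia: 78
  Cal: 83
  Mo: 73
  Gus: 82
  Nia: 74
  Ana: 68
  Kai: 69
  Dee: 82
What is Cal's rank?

Sorted (descending): 83, 82, 82, 78, 76, 74, 73, 69, 68
The 2 values of 82 occupy positions 2–3 → average rank (2+3)/2 = 2.5.
Cal has value 83 → rank 1.

1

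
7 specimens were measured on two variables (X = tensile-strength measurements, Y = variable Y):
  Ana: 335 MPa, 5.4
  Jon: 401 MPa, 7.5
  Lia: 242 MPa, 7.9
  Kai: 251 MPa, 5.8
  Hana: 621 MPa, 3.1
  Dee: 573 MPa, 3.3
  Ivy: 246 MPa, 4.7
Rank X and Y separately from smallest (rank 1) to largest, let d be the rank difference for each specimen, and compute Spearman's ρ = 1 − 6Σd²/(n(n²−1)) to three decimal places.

-0.679

Ranks of variable 1: 4, 5, 1, 3, 7, 6, 2
Ranks of variable 2: 4, 6, 7, 5, 1, 2, 3
d = r₁ − r₂: 0, -1, -6, -2, 6, 4, -1
d²: 0, 1, 36, 4, 36, 16, 1; Σd² = 94
ρ = 1 − 6·94/(7·48) = 1 − 564/336 = -0.679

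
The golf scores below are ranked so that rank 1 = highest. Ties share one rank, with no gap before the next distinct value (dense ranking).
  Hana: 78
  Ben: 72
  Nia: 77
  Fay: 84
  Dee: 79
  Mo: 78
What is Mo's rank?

3

Sorted (descending): 84, 79, 78, 78, 77, 72
The 2 values of 78 share dense rank 3.
Remaining distinct values take the next consecutive integers.
Mo has value 78 → rank 3.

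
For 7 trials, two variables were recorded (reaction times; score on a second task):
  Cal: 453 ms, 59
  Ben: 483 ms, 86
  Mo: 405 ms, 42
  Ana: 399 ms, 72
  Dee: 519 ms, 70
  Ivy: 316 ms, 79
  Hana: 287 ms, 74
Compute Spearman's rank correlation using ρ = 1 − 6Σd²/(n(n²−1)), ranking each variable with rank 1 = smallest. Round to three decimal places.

Ranks of variable 1: 5, 6, 4, 3, 7, 2, 1
Ranks of variable 2: 2, 7, 1, 4, 3, 6, 5
d = r₁ − r₂: 3, -1, 3, -1, 4, -4, -4
d²: 9, 1, 9, 1, 16, 16, 16; Σd² = 68
ρ = 1 − 6·68/(7·48) = 1 − 408/336 = -0.214

-0.214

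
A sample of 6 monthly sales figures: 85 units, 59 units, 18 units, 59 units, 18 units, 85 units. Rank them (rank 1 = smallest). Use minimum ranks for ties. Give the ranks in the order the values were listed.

5, 3, 1, 3, 1, 5

Sorted (ascending): 18, 18, 59, 59, 85, 85
The 2 values of 18 occupy positions 1–2 → each gets rank 1.
The 2 values of 59 occupy positions 3–4 → each gets rank 3.
The 2 values of 85 occupy positions 5–6 → each gets rank 5.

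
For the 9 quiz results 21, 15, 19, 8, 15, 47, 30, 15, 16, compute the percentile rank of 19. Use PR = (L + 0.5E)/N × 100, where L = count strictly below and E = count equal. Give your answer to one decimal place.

61.1

N = 9.
Strictly below 19: 5. Equal to 19: 1.
PR = (5 + 0.5·1)/9 × 100 = 61.1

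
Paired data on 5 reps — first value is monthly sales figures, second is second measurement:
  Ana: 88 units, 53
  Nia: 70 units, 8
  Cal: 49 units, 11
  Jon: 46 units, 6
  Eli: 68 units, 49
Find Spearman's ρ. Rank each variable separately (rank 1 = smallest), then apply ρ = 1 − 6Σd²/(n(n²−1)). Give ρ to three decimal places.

Ranks of variable 1: 5, 4, 2, 1, 3
Ranks of variable 2: 5, 2, 3, 1, 4
d = r₁ − r₂: 0, 2, -1, 0, -1
d²: 0, 4, 1, 0, 1; Σd² = 6
ρ = 1 − 6·6/(5·24) = 1 − 36/120 = 0.700

0.700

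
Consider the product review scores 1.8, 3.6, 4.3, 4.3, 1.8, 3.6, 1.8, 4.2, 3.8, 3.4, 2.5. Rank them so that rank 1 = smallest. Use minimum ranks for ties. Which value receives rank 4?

2.5

Sorted (ascending): 1.8, 1.8, 1.8, 2.5, 3.4, 3.6, 3.6, 3.8, 4.2, 4.3, 4.3
The 3 values of 1.8 occupy positions 1–3 → each gets rank 1.
The 2 values of 3.6 occupy positions 6–7 → each gets rank 6.
The 2 values of 4.3 occupy positions 10–11 → each gets rank 10.
Rank 4 → value 2.5.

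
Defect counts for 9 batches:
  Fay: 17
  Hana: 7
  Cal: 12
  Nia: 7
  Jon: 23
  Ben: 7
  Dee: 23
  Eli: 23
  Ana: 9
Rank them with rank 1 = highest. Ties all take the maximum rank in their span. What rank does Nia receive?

Sorted (descending): 23, 23, 23, 17, 12, 9, 7, 7, 7
The 3 values of 23 occupy positions 1–3 → each gets rank 3.
The 3 values of 7 occupy positions 7–9 → each gets rank 9.
Nia has value 7 → rank 9.

9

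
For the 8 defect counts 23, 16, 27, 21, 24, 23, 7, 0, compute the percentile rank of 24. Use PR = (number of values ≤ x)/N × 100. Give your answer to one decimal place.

87.5

N = 8.
Strictly below 24: 6. Equal to 24: 1.
PR = 7/8 × 100 = 87.5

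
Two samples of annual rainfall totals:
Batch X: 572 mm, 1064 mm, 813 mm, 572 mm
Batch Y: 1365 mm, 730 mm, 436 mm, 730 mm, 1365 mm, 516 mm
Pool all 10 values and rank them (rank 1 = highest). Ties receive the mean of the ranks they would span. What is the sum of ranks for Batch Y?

Sorted (descending): 1365, 1365, 1064, 813, 730, 730, 572, 572, 516, 436
The 2 values of 1365 occupy positions 1–2 → average rank (1+2)/2 = 1.5.
The 2 values of 730 occupy positions 5–6 → average rank (5+6)/2 = 5.5.
The 2 values of 572 occupy positions 7–8 → average rank (7+8)/2 = 7.5.
Batch Y values → pooled ranks: 1365→1.5, 730→5.5, 436→10, 730→5.5, 1365→1.5, 516→9
Rank sum = 1.5 + 5.5 + 10 + 5.5 + 1.5 + 9 = 33

33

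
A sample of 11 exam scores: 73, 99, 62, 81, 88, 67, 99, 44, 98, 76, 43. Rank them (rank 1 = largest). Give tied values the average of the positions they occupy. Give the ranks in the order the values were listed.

7, 1.5, 9, 5, 4, 8, 1.5, 10, 3, 6, 11

Sorted (descending): 99, 99, 98, 88, 81, 76, 73, 67, 62, 44, 43
The 2 values of 99 occupy positions 1–2 → average rank (1+2)/2 = 1.5.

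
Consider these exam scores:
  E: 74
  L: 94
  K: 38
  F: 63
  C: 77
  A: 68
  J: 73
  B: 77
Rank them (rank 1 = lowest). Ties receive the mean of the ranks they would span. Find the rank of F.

2

Sorted (ascending): 38, 63, 68, 73, 74, 77, 77, 94
The 2 values of 77 occupy positions 6–7 → average rank (6+7)/2 = 6.5.
F has value 63 → rank 2.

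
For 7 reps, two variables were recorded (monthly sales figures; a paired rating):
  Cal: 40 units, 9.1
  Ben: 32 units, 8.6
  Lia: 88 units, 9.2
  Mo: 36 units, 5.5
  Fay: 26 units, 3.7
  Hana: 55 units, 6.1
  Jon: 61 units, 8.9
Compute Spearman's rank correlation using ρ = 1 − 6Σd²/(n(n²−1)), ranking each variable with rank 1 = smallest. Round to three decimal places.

0.750

Ranks of variable 1: 4, 2, 7, 3, 1, 5, 6
Ranks of variable 2: 6, 4, 7, 2, 1, 3, 5
d = r₁ − r₂: -2, -2, 0, 1, 0, 2, 1
d²: 4, 4, 0, 1, 0, 4, 1; Σd² = 14
ρ = 1 − 6·14/(7·48) = 1 − 84/336 = 0.750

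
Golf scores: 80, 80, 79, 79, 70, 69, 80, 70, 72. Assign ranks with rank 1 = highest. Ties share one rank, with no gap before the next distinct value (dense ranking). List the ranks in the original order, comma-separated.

1, 1, 2, 2, 4, 5, 1, 4, 3

Sorted (descending): 80, 80, 80, 79, 79, 72, 70, 70, 69
The 3 values of 80 share dense rank 1.
The 2 values of 79 share dense rank 2.
The 2 values of 70 share dense rank 4.
Remaining distinct values take the next consecutive integers.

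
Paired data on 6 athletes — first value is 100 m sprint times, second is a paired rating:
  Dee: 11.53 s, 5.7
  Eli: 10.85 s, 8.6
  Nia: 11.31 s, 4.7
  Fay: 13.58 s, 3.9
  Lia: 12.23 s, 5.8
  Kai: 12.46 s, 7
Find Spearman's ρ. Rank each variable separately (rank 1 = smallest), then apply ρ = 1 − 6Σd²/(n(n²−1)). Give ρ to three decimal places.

-0.429

Ranks of variable 1: 3, 1, 2, 6, 4, 5
Ranks of variable 2: 3, 6, 2, 1, 4, 5
d = r₁ − r₂: 0, -5, 0, 5, 0, 0
d²: 0, 25, 0, 25, 0, 0; Σd² = 50
ρ = 1 − 6·50/(6·35) = 1 − 300/210 = -0.429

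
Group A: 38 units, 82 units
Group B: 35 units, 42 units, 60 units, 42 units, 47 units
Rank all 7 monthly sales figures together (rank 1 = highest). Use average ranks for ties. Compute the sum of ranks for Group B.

Sorted (descending): 82, 60, 47, 42, 42, 38, 35
The 2 values of 42 occupy positions 4–5 → average rank (4+5)/2 = 4.5.
Group B values → pooled ranks: 35→7, 42→4.5, 60→2, 42→4.5, 47→3
Rank sum = 7 + 4.5 + 2 + 4.5 + 3 = 21

21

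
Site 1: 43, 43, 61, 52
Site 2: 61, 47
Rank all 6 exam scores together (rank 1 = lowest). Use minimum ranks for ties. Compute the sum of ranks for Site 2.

8

Sorted (ascending): 43, 43, 47, 52, 61, 61
The 2 values of 43 occupy positions 1–2 → each gets rank 1.
The 2 values of 61 occupy positions 5–6 → each gets rank 5.
Site 2 values → pooled ranks: 61→5, 47→3
Rank sum = 5 + 3 = 8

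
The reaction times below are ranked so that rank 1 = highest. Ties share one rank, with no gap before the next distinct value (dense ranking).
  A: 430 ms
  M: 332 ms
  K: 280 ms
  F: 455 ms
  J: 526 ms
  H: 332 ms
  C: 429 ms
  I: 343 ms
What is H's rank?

Sorted (descending): 526, 455, 430, 429, 343, 332, 332, 280
The 2 values of 332 share dense rank 6.
Remaining distinct values take the next consecutive integers.
H has value 332 ms → rank 6.

6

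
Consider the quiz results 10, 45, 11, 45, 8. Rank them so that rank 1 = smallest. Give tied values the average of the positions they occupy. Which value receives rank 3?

Sorted (ascending): 8, 10, 11, 45, 45
The 2 values of 45 occupy positions 4–5 → average rank (4+5)/2 = 4.5.
Rank 3 → value 11.

11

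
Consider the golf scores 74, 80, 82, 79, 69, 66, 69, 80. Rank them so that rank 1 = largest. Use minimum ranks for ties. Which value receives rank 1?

Sorted (descending): 82, 80, 80, 79, 74, 69, 69, 66
The 2 values of 80 occupy positions 2–3 → each gets rank 2.
The 2 values of 69 occupy positions 6–7 → each gets rank 6.
Rank 1 → value 82.

82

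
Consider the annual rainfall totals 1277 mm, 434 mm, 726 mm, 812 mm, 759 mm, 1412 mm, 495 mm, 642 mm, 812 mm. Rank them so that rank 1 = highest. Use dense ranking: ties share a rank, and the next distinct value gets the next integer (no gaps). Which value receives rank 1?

1412

Sorted (descending): 1412, 1277, 812, 812, 759, 726, 642, 495, 434
The 2 values of 812 share dense rank 3.
Remaining distinct values take the next consecutive integers.
Rank 1 → value 1412.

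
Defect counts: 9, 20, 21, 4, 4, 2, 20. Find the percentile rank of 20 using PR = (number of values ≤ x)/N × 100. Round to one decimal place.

N = 7.
Strictly below 20: 4. Equal to 20: 2.
PR = 6/7 × 100 = 85.7

85.7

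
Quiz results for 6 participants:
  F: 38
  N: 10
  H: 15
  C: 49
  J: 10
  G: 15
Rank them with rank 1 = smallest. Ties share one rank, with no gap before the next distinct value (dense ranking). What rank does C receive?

4

Sorted (ascending): 10, 10, 15, 15, 38, 49
The 2 values of 10 share dense rank 1.
The 2 values of 15 share dense rank 2.
Remaining distinct values take the next consecutive integers.
C has value 49 → rank 4.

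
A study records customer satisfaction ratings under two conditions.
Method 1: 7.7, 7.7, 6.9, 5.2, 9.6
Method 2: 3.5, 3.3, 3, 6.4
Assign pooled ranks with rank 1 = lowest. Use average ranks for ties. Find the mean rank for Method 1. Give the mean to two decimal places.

6.80

Sorted (ascending): 3, 3.3, 3.5, 5.2, 6.4, 6.9, 7.7, 7.7, 9.6
The 2 values of 7.7 occupy positions 7–8 → average rank (7+8)/2 = 7.5.
Method 1 values → pooled ranks: 7.7→7.5, 7.7→7.5, 6.9→6, 5.2→4, 9.6→9
Mean rank = (7.5 + 7.5 + 6 + 4 + 9) / 5 = 6.80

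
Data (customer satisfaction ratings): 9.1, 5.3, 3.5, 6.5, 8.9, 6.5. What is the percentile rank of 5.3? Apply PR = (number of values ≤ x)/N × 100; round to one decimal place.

33.3

N = 6.
Strictly below 5.3: 1. Equal to 5.3: 1.
PR = 2/6 × 100 = 33.3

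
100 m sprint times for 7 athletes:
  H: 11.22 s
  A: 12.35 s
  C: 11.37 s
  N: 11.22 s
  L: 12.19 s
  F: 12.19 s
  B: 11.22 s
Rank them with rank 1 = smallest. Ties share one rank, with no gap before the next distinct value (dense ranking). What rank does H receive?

Sorted (ascending): 11.22, 11.22, 11.22, 11.37, 12.19, 12.19, 12.35
The 3 values of 11.22 share dense rank 1.
The 2 values of 12.19 share dense rank 3.
Remaining distinct values take the next consecutive integers.
H has value 11.22 s → rank 1.

1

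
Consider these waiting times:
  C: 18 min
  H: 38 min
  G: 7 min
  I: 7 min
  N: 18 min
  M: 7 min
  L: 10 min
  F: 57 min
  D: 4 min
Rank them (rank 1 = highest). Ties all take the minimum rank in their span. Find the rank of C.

3

Sorted (descending): 57, 38, 18, 18, 10, 7, 7, 7, 4
The 2 values of 18 occupy positions 3–4 → each gets rank 3.
The 3 values of 7 occupy positions 6–8 → each gets rank 6.
C has value 18 min → rank 3.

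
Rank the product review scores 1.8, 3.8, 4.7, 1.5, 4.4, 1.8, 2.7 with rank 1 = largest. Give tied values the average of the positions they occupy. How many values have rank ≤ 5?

Sorted (descending): 4.7, 4.4, 3.8, 2.7, 1.8, 1.8, 1.5
The 2 values of 1.8 occupy positions 5–6 → average rank (5+6)/2 = 5.5.
Ranks ≤ 5: {1, 2, 3, 4} → 4 values.

4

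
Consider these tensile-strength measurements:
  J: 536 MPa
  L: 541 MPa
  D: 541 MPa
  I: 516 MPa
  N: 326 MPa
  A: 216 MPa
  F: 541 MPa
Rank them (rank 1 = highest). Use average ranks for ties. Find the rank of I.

Sorted (descending): 541, 541, 541, 536, 516, 326, 216
The 3 values of 541 occupy positions 1–3 → average rank 2.
I has value 516 MPa → rank 5.

5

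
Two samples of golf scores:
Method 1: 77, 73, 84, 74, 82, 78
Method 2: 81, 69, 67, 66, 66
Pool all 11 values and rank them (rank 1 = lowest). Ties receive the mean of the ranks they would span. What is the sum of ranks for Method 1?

Sorted (ascending): 66, 66, 67, 69, 73, 74, 77, 78, 81, 82, 84
The 2 values of 66 occupy positions 1–2 → average rank (1+2)/2 = 1.5.
Method 1 values → pooled ranks: 77→7, 73→5, 84→11, 74→6, 82→10, 78→8
Rank sum = 7 + 5 + 11 + 6 + 10 + 8 = 47

47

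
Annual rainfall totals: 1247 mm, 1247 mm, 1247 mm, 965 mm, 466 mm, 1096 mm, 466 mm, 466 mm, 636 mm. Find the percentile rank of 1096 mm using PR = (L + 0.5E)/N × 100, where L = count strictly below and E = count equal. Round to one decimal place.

N = 9.
Strictly below 1096: 5. Equal to 1096: 1.
PR = (5 + 0.5·1)/9 × 100 = 61.1

61.1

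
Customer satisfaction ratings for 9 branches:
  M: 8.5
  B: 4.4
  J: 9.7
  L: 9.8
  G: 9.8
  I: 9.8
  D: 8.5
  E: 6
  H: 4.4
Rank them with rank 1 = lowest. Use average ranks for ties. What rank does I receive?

Sorted (ascending): 4.4, 4.4, 6, 8.5, 8.5, 9.7, 9.8, 9.8, 9.8
The 2 values of 4.4 occupy positions 1–2 → average rank (1+2)/2 = 1.5.
The 2 values of 8.5 occupy positions 4–5 → average rank (4+5)/2 = 4.5.
The 3 values of 9.8 occupy positions 7–9 → average rank 8.
I has value 9.8 → rank 8.

8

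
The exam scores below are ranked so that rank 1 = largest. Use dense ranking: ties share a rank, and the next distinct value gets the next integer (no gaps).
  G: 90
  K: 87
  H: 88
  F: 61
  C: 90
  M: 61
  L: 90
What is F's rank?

Sorted (descending): 90, 90, 90, 88, 87, 61, 61
The 3 values of 90 share dense rank 1.
The 2 values of 61 share dense rank 4.
Remaining distinct values take the next consecutive integers.
F has value 61 → rank 4.

4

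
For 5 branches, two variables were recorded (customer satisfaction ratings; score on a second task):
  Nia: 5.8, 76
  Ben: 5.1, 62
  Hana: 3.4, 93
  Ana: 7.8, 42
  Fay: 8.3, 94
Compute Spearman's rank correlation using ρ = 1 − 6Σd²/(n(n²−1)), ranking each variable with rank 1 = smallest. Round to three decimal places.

0.100

Ranks of variable 1: 3, 2, 1, 4, 5
Ranks of variable 2: 3, 2, 4, 1, 5
d = r₁ − r₂: 0, 0, -3, 3, 0
d²: 0, 0, 9, 9, 0; Σd² = 18
ρ = 1 − 6·18/(5·24) = 1 − 108/120 = 0.100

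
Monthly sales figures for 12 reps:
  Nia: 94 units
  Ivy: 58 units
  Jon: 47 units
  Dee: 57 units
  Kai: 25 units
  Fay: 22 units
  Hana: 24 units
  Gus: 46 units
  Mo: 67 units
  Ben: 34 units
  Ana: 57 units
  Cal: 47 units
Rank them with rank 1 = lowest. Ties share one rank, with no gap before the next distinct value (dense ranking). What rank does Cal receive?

6

Sorted (ascending): 22, 24, 25, 34, 46, 47, 47, 57, 57, 58, 67, 94
The 2 values of 47 share dense rank 6.
The 2 values of 57 share dense rank 7.
Remaining distinct values take the next consecutive integers.
Cal has value 47 units → rank 6.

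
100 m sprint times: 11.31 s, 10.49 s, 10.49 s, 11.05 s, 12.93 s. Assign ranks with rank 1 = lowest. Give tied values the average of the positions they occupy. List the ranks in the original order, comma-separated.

4, 1.5, 1.5, 3, 5

Sorted (ascending): 10.49, 10.49, 11.05, 11.31, 12.93
The 2 values of 10.49 occupy positions 1–2 → average rank (1+2)/2 = 1.5.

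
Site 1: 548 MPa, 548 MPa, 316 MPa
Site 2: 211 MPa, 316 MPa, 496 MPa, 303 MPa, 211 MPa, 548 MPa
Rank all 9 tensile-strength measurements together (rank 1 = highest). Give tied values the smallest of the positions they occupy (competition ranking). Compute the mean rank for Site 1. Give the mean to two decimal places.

Sorted (descending): 548, 548, 548, 496, 316, 316, 303, 211, 211
The 3 values of 548 occupy positions 1–3 → each gets rank 1.
The 2 values of 316 occupy positions 5–6 → each gets rank 5.
The 2 values of 211 occupy positions 8–9 → each gets rank 8.
Site 1 values → pooled ranks: 548→1, 548→1, 316→5
Mean rank = (1 + 1 + 5) / 3 = 2.33

2.33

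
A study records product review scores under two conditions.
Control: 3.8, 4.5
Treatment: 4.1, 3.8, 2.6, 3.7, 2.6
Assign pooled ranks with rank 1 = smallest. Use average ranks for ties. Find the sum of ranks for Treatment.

16.5

Sorted (ascending): 2.6, 2.6, 3.7, 3.8, 3.8, 4.1, 4.5
The 2 values of 2.6 occupy positions 1–2 → average rank (1+2)/2 = 1.5.
The 2 values of 3.8 occupy positions 4–5 → average rank (4+5)/2 = 4.5.
Treatment values → pooled ranks: 4.1→6, 3.8→4.5, 2.6→1.5, 3.7→3, 2.6→1.5
Rank sum = 6 + 4.5 + 1.5 + 3 + 1.5 = 16.5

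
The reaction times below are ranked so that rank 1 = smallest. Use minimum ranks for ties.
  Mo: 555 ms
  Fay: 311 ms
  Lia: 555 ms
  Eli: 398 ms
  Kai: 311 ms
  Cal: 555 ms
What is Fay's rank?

1

Sorted (ascending): 311, 311, 398, 555, 555, 555
The 2 values of 311 occupy positions 1–2 → each gets rank 1.
The 3 values of 555 occupy positions 4–6 → each gets rank 4.
Fay has value 311 ms → rank 1.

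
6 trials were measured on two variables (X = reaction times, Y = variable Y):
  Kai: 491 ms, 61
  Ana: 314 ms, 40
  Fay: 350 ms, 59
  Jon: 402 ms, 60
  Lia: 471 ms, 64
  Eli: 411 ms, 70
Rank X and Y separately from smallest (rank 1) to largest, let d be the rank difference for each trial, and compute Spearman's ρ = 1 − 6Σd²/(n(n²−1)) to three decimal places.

0.771

Ranks of variable 1: 6, 1, 2, 3, 5, 4
Ranks of variable 2: 4, 1, 2, 3, 5, 6
d = r₁ − r₂: 2, 0, 0, 0, 0, -2
d²: 4, 0, 0, 0, 0, 4; Σd² = 8
ρ = 1 − 6·8/(6·35) = 1 − 48/210 = 0.771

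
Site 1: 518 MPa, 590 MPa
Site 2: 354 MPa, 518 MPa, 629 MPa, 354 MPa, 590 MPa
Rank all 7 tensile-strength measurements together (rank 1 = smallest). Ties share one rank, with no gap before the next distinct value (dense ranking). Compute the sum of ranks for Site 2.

11

Sorted (ascending): 354, 354, 518, 518, 590, 590, 629
The 2 values of 354 share dense rank 1.
The 2 values of 518 share dense rank 2.
The 2 values of 590 share dense rank 3.
Remaining distinct values take the next consecutive integers.
Site 2 values → pooled ranks: 354→1, 518→2, 629→4, 354→1, 590→3
Rank sum = 1 + 2 + 4 + 1 + 3 = 11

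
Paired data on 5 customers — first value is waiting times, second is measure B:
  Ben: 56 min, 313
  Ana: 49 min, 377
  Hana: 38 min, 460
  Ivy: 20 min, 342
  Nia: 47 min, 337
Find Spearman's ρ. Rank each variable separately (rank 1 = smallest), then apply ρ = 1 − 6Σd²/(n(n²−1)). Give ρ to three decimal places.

Ranks of variable 1: 5, 4, 2, 1, 3
Ranks of variable 2: 1, 4, 5, 3, 2
d = r₁ − r₂: 4, 0, -3, -2, 1
d²: 16, 0, 9, 4, 1; Σd² = 30
ρ = 1 − 6·30/(5·24) = 1 − 180/120 = -0.500

-0.500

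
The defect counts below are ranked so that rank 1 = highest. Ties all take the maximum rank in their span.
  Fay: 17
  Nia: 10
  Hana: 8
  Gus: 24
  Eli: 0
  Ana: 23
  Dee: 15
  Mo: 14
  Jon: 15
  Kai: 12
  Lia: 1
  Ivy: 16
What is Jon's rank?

6

Sorted (descending): 24, 23, 17, 16, 15, 15, 14, 12, 10, 8, 1, 0
The 2 values of 15 occupy positions 5–6 → each gets rank 6.
Jon has value 15 → rank 6.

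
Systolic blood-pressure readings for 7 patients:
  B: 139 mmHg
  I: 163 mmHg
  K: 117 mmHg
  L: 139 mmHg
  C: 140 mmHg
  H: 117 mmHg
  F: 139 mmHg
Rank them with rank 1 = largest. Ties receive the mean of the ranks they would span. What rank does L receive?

Sorted (descending): 163, 140, 139, 139, 139, 117, 117
The 3 values of 139 occupy positions 3–5 → average rank 4.
The 2 values of 117 occupy positions 6–7 → average rank (6+7)/2 = 6.5.
L has value 139 mmHg → rank 4.

4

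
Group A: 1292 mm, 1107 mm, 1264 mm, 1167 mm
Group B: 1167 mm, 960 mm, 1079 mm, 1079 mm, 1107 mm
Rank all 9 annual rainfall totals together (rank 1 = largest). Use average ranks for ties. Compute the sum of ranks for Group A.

Sorted (descending): 1292, 1264, 1167, 1167, 1107, 1107, 1079, 1079, 960
The 2 values of 1167 occupy positions 3–4 → average rank (3+4)/2 = 3.5.
The 2 values of 1107 occupy positions 5–6 → average rank (5+6)/2 = 5.5.
The 2 values of 1079 occupy positions 7–8 → average rank (7+8)/2 = 7.5.
Group A values → pooled ranks: 1292→1, 1107→5.5, 1264→2, 1167→3.5
Rank sum = 1 + 5.5 + 2 + 3.5 = 12

12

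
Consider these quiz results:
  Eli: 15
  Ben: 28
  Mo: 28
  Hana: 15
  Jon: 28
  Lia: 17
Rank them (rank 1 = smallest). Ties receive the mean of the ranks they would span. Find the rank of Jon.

5

Sorted (ascending): 15, 15, 17, 28, 28, 28
The 2 values of 15 occupy positions 1–2 → average rank (1+2)/2 = 1.5.
The 3 values of 28 occupy positions 4–6 → average rank 5.
Jon has value 28 → rank 5.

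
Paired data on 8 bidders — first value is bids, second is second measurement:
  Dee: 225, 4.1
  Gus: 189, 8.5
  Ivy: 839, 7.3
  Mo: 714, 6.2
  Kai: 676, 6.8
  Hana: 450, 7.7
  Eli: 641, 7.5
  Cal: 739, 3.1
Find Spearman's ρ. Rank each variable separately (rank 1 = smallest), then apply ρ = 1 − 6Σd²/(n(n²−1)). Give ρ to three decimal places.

Ranks of variable 1: 2, 1, 8, 6, 5, 3, 4, 7
Ranks of variable 2: 2, 8, 5, 3, 4, 7, 6, 1
d = r₁ − r₂: 0, -7, 3, 3, 1, -4, -2, 6
d²: 0, 49, 9, 9, 1, 16, 4, 36; Σd² = 124
ρ = 1 − 6·124/(8·63) = 1 − 744/504 = -0.476

-0.476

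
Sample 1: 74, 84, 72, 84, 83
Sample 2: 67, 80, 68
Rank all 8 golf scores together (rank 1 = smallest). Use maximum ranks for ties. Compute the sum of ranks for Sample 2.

8

Sorted (ascending): 67, 68, 72, 74, 80, 83, 84, 84
The 2 values of 84 occupy positions 7–8 → each gets rank 8.
Sample 2 values → pooled ranks: 67→1, 80→5, 68→2
Rank sum = 1 + 5 + 2 = 8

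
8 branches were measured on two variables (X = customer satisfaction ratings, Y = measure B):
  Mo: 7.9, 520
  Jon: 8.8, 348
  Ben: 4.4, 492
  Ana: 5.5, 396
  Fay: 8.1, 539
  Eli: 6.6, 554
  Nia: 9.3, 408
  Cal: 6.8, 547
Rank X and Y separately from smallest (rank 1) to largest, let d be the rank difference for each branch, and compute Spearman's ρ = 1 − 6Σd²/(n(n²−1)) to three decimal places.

Ranks of variable 1: 5, 7, 1, 2, 6, 3, 8, 4
Ranks of variable 2: 5, 1, 4, 2, 6, 8, 3, 7
d = r₁ − r₂: 0, 6, -3, 0, 0, -5, 5, -3
d²: 0, 36, 9, 0, 0, 25, 25, 9; Σd² = 104
ρ = 1 − 6·104/(8·63) = 1 − 624/504 = -0.238

-0.238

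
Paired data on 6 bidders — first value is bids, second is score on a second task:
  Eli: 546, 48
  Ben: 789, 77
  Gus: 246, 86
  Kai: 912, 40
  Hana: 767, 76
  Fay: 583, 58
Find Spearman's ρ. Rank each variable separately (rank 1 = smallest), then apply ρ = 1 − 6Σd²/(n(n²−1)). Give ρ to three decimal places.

Ranks of variable 1: 2, 5, 1, 6, 4, 3
Ranks of variable 2: 2, 5, 6, 1, 4, 3
d = r₁ − r₂: 0, 0, -5, 5, 0, 0
d²: 0, 0, 25, 25, 0, 0; Σd² = 50
ρ = 1 − 6·50/(6·35) = 1 − 300/210 = -0.429

-0.429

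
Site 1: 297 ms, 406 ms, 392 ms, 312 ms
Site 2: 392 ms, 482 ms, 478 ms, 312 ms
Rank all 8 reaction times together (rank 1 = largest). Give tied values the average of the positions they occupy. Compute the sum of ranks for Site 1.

22

Sorted (descending): 482, 478, 406, 392, 392, 312, 312, 297
The 2 values of 392 occupy positions 4–5 → average rank (4+5)/2 = 4.5.
The 2 values of 312 occupy positions 6–7 → average rank (6+7)/2 = 6.5.
Site 1 values → pooled ranks: 297→8, 406→3, 392→4.5, 312→6.5
Rank sum = 8 + 3 + 4.5 + 6.5 = 22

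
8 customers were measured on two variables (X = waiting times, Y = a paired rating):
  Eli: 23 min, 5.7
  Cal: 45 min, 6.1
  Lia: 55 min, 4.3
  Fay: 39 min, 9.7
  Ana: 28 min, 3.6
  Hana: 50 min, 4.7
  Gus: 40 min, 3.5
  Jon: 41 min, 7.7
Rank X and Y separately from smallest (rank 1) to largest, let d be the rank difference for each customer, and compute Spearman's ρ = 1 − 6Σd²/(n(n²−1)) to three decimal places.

-0.048

Ranks of variable 1: 1, 6, 8, 3, 2, 7, 4, 5
Ranks of variable 2: 5, 6, 3, 8, 2, 4, 1, 7
d = r₁ − r₂: -4, 0, 5, -5, 0, 3, 3, -2
d²: 16, 0, 25, 25, 0, 9, 9, 4; Σd² = 88
ρ = 1 − 6·88/(8·63) = 1 − 528/504 = -0.048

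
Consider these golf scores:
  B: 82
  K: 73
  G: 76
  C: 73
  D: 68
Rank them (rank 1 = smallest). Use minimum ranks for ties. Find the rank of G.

Sorted (ascending): 68, 73, 73, 76, 82
The 2 values of 73 occupy positions 2–3 → each gets rank 2.
G has value 76 → rank 4.

4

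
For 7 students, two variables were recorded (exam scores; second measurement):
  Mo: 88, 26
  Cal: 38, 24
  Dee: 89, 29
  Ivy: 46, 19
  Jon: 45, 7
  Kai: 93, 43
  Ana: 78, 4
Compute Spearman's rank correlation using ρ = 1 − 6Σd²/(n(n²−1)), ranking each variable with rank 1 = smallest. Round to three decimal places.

Ranks of variable 1: 5, 1, 6, 3, 2, 7, 4
Ranks of variable 2: 5, 4, 6, 3, 2, 7, 1
d = r₁ − r₂: 0, -3, 0, 0, 0, 0, 3
d²: 0, 9, 0, 0, 0, 0, 9; Σd² = 18
ρ = 1 − 6·18/(7·48) = 1 − 108/336 = 0.679

0.679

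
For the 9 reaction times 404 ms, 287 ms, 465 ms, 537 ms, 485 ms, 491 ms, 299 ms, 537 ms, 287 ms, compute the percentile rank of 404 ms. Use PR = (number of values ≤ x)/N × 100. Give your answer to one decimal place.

44.4

N = 9.
Strictly below 404: 3. Equal to 404: 1.
PR = 4/9 × 100 = 44.4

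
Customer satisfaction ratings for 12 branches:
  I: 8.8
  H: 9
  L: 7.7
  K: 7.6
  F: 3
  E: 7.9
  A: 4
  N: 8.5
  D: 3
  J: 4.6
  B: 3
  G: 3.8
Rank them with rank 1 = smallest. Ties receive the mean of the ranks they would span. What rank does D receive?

2

Sorted (ascending): 3, 3, 3, 3.8, 4, 4.6, 7.6, 7.7, 7.9, 8.5, 8.8, 9
The 3 values of 3 occupy positions 1–3 → average rank 2.
D has value 3 → rank 2.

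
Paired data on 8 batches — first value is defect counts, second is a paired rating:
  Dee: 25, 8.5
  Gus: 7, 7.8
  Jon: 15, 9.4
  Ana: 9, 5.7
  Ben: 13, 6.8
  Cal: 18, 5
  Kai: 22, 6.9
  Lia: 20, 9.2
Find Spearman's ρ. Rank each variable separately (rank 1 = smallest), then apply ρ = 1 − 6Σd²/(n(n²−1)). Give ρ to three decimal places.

0.262

Ranks of variable 1: 8, 1, 4, 2, 3, 5, 7, 6
Ranks of variable 2: 6, 5, 8, 2, 3, 1, 4, 7
d = r₁ − r₂: 2, -4, -4, 0, 0, 4, 3, -1
d²: 4, 16, 16, 0, 0, 16, 9, 1; Σd² = 62
ρ = 1 − 6·62/(8·63) = 1 − 372/504 = 0.262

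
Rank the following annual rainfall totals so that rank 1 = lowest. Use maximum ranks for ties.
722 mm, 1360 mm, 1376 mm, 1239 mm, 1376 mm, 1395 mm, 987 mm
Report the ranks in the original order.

Sorted (ascending): 722, 987, 1239, 1360, 1376, 1376, 1395
The 2 values of 1376 occupy positions 5–6 → each gets rank 6.

1, 4, 6, 3, 6, 7, 2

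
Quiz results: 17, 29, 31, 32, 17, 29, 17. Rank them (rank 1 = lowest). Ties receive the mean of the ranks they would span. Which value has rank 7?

Sorted (ascending): 17, 17, 17, 29, 29, 31, 32
The 3 values of 17 occupy positions 1–3 → average rank 2.
The 2 values of 29 occupy positions 4–5 → average rank (4+5)/2 = 4.5.
Rank 7 → value 32.

32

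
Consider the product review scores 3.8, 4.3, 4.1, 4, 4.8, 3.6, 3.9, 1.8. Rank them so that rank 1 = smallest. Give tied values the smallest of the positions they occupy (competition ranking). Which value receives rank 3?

Sorted (ascending): 1.8, 3.6, 3.8, 3.9, 4, 4.1, 4.3, 4.8
No ties — each value takes its position as its rank.
Rank 3 → value 3.8.

3.8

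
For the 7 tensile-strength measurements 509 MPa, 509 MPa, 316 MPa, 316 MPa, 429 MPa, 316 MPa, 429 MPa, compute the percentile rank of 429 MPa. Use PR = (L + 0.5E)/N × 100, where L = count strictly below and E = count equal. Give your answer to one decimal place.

N = 7.
Strictly below 429: 3. Equal to 429: 2.
PR = (3 + 0.5·2)/7 × 100 = 57.1

57.1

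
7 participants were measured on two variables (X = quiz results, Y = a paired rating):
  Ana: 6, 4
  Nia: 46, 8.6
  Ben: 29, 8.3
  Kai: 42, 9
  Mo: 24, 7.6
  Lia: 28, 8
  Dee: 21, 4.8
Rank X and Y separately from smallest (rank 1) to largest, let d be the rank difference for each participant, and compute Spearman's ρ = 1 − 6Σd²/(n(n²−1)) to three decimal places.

Ranks of variable 1: 1, 7, 5, 6, 3, 4, 2
Ranks of variable 2: 1, 6, 5, 7, 3, 4, 2
d = r₁ − r₂: 0, 1, 0, -1, 0, 0, 0
d²: 0, 1, 0, 1, 0, 0, 0; Σd² = 2
ρ = 1 − 6·2/(7·48) = 1 − 12/336 = 0.964

0.964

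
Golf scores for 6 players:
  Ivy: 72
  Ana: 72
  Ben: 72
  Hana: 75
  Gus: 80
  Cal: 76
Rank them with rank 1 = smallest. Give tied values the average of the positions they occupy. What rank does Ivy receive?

Sorted (ascending): 72, 72, 72, 75, 76, 80
The 3 values of 72 occupy positions 1–3 → average rank 2.
Ivy has value 72 → rank 2.

2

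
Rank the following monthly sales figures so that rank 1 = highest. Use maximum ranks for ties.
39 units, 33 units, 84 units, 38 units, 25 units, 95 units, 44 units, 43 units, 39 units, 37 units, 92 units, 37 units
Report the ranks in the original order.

Sorted (descending): 95, 92, 84, 44, 43, 39, 39, 38, 37, 37, 33, 25
The 2 values of 39 occupy positions 6–7 → each gets rank 7.
The 2 values of 37 occupy positions 9–10 → each gets rank 10.

7, 11, 3, 8, 12, 1, 4, 5, 7, 10, 2, 10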